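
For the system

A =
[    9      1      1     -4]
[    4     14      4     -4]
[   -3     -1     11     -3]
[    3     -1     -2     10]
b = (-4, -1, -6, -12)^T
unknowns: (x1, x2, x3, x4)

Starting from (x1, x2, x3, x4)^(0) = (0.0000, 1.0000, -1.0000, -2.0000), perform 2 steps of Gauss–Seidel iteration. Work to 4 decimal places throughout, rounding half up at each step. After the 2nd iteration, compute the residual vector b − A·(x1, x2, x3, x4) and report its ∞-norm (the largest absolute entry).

Iteration 1:
  x1 = (-4 - (1)·1.0000 - (1)·-1.0000 - (-4)·-2.0000) / (9) = -1.3333
  x2 = (-1 - (4)·-1.3333 - (4)·-1.0000 - (-4)·-2.0000) / (14) = 0.0238
  x3 = (-6 - (-3)·-1.3333 - (-1)·0.0238 - (-3)·-2.0000) / (11) = -1.4524
  x4 = (-12 - (3)·-1.3333 - (-1)·0.0238 - (-2)·-1.4524) / (10) = -1.0881
Iteration 2:
  x1 = (-4 - (1)·0.0238 - (1)·-1.4524 - (-4)·-1.0881) / (9) = -0.7693
  x2 = (-1 - (4)·-0.7693 - (4)·-1.4524 - (-4)·-1.0881) / (14) = 0.2525
  x3 = (-6 - (-3)·-0.7693 - (-1)·0.2525 - (-3)·-1.0881) / (11) = -1.0291
  x4 = (-12 - (3)·-0.7693 - (-1)·0.2525 - (-2)·-1.0291) / (10) = -1.1498
Residual b − A·x = (-0.8989, -1.9406, -0.1847, 0.0002); ∞-norm = 1.9406

1.9406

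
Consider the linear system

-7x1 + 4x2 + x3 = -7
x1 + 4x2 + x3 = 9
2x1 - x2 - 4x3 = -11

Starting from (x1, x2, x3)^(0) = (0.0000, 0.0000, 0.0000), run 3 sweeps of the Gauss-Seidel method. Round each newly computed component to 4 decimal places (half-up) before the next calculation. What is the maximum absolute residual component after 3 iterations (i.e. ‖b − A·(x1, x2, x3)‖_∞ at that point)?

0.7677

Iteration 1:
  x1 = (-7 - (4)·0.0000 - (1)·0.0000) / (-7) = 1.0000
  x2 = (9 - (1)·1.0000 - (1)·0.0000) / (4) = 2.0000
  x3 = (-11 - (2)·1.0000 - (-1)·2.0000) / (-4) = 2.7500
Iteration 2:
  x1 = (-7 - (4)·2.0000 - (1)·2.7500) / (-7) = 2.5357
  x2 = (9 - (1)·2.5357 - (1)·2.7500) / (4) = 0.9286
  x3 = (-11 - (2)·2.5357 - (-1)·0.9286) / (-4) = 3.7857
Iteration 3:
  x1 = (-7 - (4)·0.9286 - (1)·3.7857) / (-7) = 2.0714
  x2 = (9 - (1)·2.0714 - (1)·3.7857) / (4) = 0.7857
  x3 = (-11 - (2)·2.0714 - (-1)·0.7857) / (-4) = 3.5893
Residual b − A·x = (0.7677, 0.1965, 0.0001); ∞-norm = 0.7677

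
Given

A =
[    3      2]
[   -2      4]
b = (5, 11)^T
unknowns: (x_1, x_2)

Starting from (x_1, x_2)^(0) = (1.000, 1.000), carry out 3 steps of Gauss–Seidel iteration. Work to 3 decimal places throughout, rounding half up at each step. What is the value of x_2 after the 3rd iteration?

2.750

Iteration 1:
  x_1 = (5 - (2)·1.000) / (3) = 1.000
  x_2 = (11 - (-2)·1.000) / (4) = 3.250
Iteration 2:
  x_1 = (5 - (2)·3.250) / (3) = -0.500
  x_2 = (11 - (-2)·-0.500) / (4) = 2.500
Iteration 3:
  x_1 = (5 - (2)·2.500) / (3) = 0.000
  x_2 = (11 - (-2)·0.000) / (4) = 2.750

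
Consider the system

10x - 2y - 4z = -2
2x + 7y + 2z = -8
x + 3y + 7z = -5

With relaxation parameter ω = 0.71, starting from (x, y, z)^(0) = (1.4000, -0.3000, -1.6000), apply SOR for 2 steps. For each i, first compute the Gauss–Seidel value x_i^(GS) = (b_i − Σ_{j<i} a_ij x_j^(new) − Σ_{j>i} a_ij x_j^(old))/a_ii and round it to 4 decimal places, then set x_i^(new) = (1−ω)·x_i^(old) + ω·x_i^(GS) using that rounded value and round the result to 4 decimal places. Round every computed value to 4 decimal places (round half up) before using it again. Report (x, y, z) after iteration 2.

(-0.5079, -0.7014, -0.4705)

Iteration 1:
  x: GS value = (-2 - (-2)·-0.3000 - (-4)·-1.6000) / (10) = -0.9000;  x ← (1−ω)·1.4000 + ω·-0.9000 = -0.2330
  y: GS value = (-8 - (2)·-0.2330 - (2)·-1.6000) / (7) = -0.6191;  y ← (1−ω)·-0.3000 + ω·-0.6191 = -0.5266
  z: GS value = (-5 - (1)·-0.2330 - (3)·-0.5266) / (7) = -0.4553;  z ← (1−ω)·-1.6000 + ω·-0.4553 = -0.7873
Iteration 2:
  x: GS value = (-2 - (-2)·-0.5266 - (-4)·-0.7873) / (10) = -0.6202;  x ← (1−ω)·-0.2330 + ω·-0.6202 = -0.5079
  y: GS value = (-8 - (2)·-0.5079 - (2)·-0.7873) / (7) = -0.7728;  y ← (1−ω)·-0.5266 + ω·-0.7728 = -0.7014
  z: GS value = (-5 - (1)·-0.5079 - (3)·-0.7014) / (7) = -0.3411;  z ← (1−ω)·-0.7873 + ω·-0.3411 = -0.4705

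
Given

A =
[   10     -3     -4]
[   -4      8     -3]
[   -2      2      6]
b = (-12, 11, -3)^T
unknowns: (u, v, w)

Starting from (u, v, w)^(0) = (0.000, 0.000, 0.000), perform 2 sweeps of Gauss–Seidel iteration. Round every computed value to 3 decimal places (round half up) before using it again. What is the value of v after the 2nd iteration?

Iteration 1:
  u = (-12 - (-3)·0.000 - (-4)·0.000) / (10) = -1.200
  v = (11 - (-4)·-1.200 - (-3)·0.000) / (8) = 0.775
  w = (-3 - (-2)·-1.200 - (2)·0.775) / (6) = -1.158
Iteration 2:
  u = (-12 - (-3)·0.775 - (-4)·-1.158) / (10) = -1.431
  v = (11 - (-4)·-1.431 - (-3)·-1.158) / (8) = 0.225
  w = (-3 - (-2)·-1.431 - (2)·0.225) / (6) = -1.052

0.225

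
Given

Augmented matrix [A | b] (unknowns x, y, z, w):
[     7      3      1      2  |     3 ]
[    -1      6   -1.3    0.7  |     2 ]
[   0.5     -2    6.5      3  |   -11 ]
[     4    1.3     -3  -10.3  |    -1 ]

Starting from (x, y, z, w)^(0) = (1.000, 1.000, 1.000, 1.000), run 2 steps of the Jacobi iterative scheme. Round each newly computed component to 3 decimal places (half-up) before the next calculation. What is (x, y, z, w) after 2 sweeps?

Iteration 1:
  x = (3 - (3)·1.000 - (1)·1.000 - (2)·1.000) / (7) = -0.429
  y = (2 - (-1)·1.000 - (-1.3)·1.000 - (0.7)·1.000) / (6) = 0.600
  z = (-11 - (0.5)·1.000 - (-2)·1.000 - (3)·1.000) / (6.5) = -1.923
  w = (-1 - (4)·1.000 - (1.3)·1.000 - (-3)·1.000) / (-10.3) = 0.320
Iteration 2:
  x = (3 - (3)·0.600 - (1)·-1.923 - (2)·0.320) / (7) = 0.355
  y = (2 - (-1)·-0.429 - (-1.3)·-1.923 - (0.7)·0.320) / (6) = -0.192
  z = (-11 - (0.5)·-0.429 - (-2)·0.600 - (3)·0.320) / (6.5) = -1.622
  w = (-1 - (4)·-0.429 - (1.3)·0.600 - (-3)·-1.923) / (-10.3) = 0.566

(0.355, -0.192, -1.622, 0.566)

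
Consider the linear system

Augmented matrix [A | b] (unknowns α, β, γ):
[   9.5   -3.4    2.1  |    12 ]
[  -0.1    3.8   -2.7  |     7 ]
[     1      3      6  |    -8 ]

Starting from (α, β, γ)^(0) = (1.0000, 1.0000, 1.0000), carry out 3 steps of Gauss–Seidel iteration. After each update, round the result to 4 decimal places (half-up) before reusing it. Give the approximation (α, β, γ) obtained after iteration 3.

Iteration 1:
  α = (12 - (-3.4)·1.0000 - (2.1)·1.0000) / (9.5) = 1.4000
  β = (7 - (-0.1)·1.4000 - (-2.7)·1.0000) / (3.8) = 2.5895
  γ = (-8 - (1)·1.4000 - (3)·2.5895) / (6) = -2.8614
Iteration 2:
  α = (12 - (-3.4)·2.5895 - (2.1)·-2.8614) / (9.5) = 2.8224
  β = (7 - (-0.1)·2.8224 - (-2.7)·-2.8614) / (3.8) = -0.1167
  γ = (-8 - (1)·2.8224 - (3)·-0.1167) / (6) = -1.7454
Iteration 3:
  α = (12 - (-3.4)·-0.1167 - (2.1)·-1.7454) / (9.5) = 1.6072
  β = (7 - (-0.1)·1.6072 - (-2.7)·-1.7454) / (3.8) = 0.6442
  γ = (-8 - (1)·1.6072 - (3)·0.6442) / (6) = -1.9233

(1.6072, 0.6442, -1.9233)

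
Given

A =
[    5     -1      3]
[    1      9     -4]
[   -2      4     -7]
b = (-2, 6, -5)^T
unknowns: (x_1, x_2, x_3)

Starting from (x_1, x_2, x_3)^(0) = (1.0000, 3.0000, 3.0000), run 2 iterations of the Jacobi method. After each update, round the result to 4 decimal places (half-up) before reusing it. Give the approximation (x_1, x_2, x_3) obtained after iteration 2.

Iteration 1:
  x_1 = (-2 - (-1)·3.0000 - (3)·3.0000) / (5) = -1.6000
  x_2 = (6 - (1)·1.0000 - (-4)·3.0000) / (9) = 1.8889
  x_3 = (-5 - (-2)·1.0000 - (4)·3.0000) / (-7) = 2.1429
Iteration 2:
  x_1 = (-2 - (-1)·1.8889 - (3)·2.1429) / (5) = -1.3080
  x_2 = (6 - (1)·-1.6000 - (-4)·2.1429) / (9) = 1.7968
  x_3 = (-5 - (-2)·-1.6000 - (4)·1.8889) / (-7) = 2.2508

(-1.3080, 1.7968, 2.2508)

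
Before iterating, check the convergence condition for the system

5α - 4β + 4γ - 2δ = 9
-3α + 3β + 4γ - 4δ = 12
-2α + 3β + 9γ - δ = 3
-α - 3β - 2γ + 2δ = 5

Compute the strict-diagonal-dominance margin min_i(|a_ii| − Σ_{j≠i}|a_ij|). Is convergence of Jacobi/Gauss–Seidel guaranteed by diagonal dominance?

row 1: |5| − (4+4+2) = -5
row 2: |3| − (3+4+4) = -8
row 3: |9| − (2+3+1) = 3
row 4: |2| − (1+3+2) = -4
minimum over rows = -8 → not strictly diagonally dominant

-8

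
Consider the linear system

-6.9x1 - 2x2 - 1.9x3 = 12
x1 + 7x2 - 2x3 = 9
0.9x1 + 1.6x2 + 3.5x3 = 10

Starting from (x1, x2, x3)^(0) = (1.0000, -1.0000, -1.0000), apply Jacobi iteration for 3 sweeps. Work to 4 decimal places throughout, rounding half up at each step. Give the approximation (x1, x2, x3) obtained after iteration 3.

(-3.1756, 2.4805, 2.5210)

Iteration 1:
  x1 = (12 - (-2)·-1.0000 - (-1.9)·-1.0000) / (-6.9) = -1.1739
  x2 = (9 - (1)·1.0000 - (-2)·-1.0000) / (7) = 0.8571
  x3 = (10 - (0.9)·1.0000 - (1.6)·-1.0000) / (3.5) = 3.0571
Iteration 2:
  x1 = (12 - (-2)·0.8571 - (-1.9)·3.0571) / (-6.9) = -2.8294
  x2 = (9 - (1)·-1.1739 - (-2)·3.0571) / (7) = 2.3269
  x3 = (10 - (0.9)·-1.1739 - (1.6)·0.8571) / (3.5) = 2.7672
Iteration 3:
  x1 = (12 - (-2)·2.3269 - (-1.9)·2.7672) / (-6.9) = -3.1756
  x2 = (9 - (1)·-2.8294 - (-2)·2.7672) / (7) = 2.4805
  x3 = (10 - (0.9)·-2.8294 - (1.6)·2.3269) / (3.5) = 2.5210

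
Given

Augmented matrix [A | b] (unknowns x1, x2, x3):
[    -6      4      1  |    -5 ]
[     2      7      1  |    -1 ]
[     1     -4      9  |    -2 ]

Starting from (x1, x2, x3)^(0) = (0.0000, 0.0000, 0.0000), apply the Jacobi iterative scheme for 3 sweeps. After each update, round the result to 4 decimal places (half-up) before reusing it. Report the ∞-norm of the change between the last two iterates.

0.1635

Iteration 1:
  x1 = (-5 - (4)·0.0000 - (1)·0.0000) / (-6) = 0.8333
  x2 = (-1 - (2)·0.0000 - (1)·0.0000) / (7) = -0.1429
  x3 = (-2 - (1)·0.0000 - (-4)·0.0000) / (9) = -0.2222
Iteration 2:
  x1 = (-5 - (4)·-0.1429 - (1)·-0.2222) / (-6) = 0.7010
  x2 = (-1 - (2)·0.8333 - (1)·-0.2222) / (7) = -0.3492
  x3 = (-2 - (1)·0.8333 - (-4)·-0.1429) / (9) = -0.3783
Iteration 3:
  x1 = (-5 - (4)·-0.3492 - (1)·-0.3783) / (-6) = 0.5375
  x2 = (-1 - (2)·0.7010 - (1)·-0.3783) / (7) = -0.2891
  x3 = (-2 - (1)·0.7010 - (-4)·-0.3492) / (9) = -0.4553
Change: (-0.1635, 0.0601, -0.0770) → max |·| = 0.1635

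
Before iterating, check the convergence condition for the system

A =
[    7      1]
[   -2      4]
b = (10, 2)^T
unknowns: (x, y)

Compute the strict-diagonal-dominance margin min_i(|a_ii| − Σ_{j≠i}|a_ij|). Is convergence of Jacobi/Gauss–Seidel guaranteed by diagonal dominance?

2

row 1: |7| − (1) = 6
row 2: |4| − (2) = 2
minimum over rows = 2 → strictly diagonally dominant (convergence guaranteed)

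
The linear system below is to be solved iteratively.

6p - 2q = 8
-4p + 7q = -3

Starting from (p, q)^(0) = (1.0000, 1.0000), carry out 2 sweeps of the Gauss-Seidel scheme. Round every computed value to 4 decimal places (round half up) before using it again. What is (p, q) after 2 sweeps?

Iteration 1:
  p = (8 - (-2)·1.0000) / (6) = 1.6667
  q = (-3 - (-4)·1.6667) / (7) = 0.5238
Iteration 2:
  p = (8 - (-2)·0.5238) / (6) = 1.5079
  q = (-3 - (-4)·1.5079) / (7) = 0.4331

(1.5079, 0.4331)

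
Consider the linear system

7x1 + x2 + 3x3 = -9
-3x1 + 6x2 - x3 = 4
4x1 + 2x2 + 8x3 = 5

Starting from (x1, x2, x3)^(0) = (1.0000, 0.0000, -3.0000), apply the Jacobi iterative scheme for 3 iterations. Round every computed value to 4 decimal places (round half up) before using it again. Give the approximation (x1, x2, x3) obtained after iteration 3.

Iteration 1:
  x1 = (-9 - (1)·0.0000 - (3)·-3.0000) / (7) = 0.0000
  x2 = (4 - (-3)·1.0000 - (-1)·-3.0000) / (6) = 0.6667
  x3 = (5 - (4)·1.0000 - (2)·0.0000) / (8) = 0.1250
Iteration 2:
  x1 = (-9 - (1)·0.6667 - (3)·0.1250) / (7) = -1.4345
  x2 = (4 - (-3)·0.0000 - (-1)·0.1250) / (6) = 0.6875
  x3 = (5 - (4)·0.0000 - (2)·0.6667) / (8) = 0.4583
Iteration 3:
  x1 = (-9 - (1)·0.6875 - (3)·0.4583) / (7) = -1.5803
  x2 = (4 - (-3)·-1.4345 - (-1)·0.4583) / (6) = 0.0258
  x3 = (5 - (4)·-1.4345 - (2)·0.6875) / (8) = 1.1704

(-1.5803, 0.0258, 1.1704)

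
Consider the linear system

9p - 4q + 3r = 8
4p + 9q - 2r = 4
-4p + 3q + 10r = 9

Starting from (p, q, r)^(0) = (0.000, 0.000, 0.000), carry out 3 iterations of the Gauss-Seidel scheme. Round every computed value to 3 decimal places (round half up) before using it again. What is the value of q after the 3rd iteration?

Iteration 1:
  p = (8 - (-4)·0.000 - (3)·0.000) / (9) = 0.889
  q = (4 - (4)·0.889 - (-2)·0.000) / (9) = 0.049
  r = (9 - (-4)·0.889 - (3)·0.049) / (10) = 1.241
Iteration 2:
  p = (8 - (-4)·0.049 - (3)·1.241) / (9) = 0.497
  q = (4 - (4)·0.497 - (-2)·1.241) / (9) = 0.499
  r = (9 - (-4)·0.497 - (3)·0.499) / (10) = 0.949
Iteration 3:
  p = (8 - (-4)·0.499 - (3)·0.949) / (9) = 0.794
  q = (4 - (4)·0.794 - (-2)·0.949) / (9) = 0.302
  r = (9 - (-4)·0.794 - (3)·0.302) / (10) = 1.127

0.302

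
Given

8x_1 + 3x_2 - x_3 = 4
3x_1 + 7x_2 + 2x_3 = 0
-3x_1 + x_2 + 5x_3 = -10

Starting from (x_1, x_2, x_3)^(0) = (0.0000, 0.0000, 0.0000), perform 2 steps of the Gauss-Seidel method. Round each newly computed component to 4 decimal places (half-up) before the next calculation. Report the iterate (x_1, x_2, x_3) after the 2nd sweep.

Iteration 1:
  x_1 = (4 - (3)·0.0000 - (-1)·0.0000) / (8) = 0.5000
  x_2 = (0 - (3)·0.5000 - (2)·0.0000) / (7) = -0.2143
  x_3 = (-10 - (-3)·0.5000 - (1)·-0.2143) / (5) = -1.6571
Iteration 2:
  x_1 = (4 - (3)·-0.2143 - (-1)·-1.6571) / (8) = 0.3732
  x_2 = (0 - (3)·0.3732 - (2)·-1.6571) / (7) = 0.3135
  x_3 = (-10 - (-3)·0.3732 - (1)·0.3135) / (5) = -1.8388

(0.3732, 0.3135, -1.8388)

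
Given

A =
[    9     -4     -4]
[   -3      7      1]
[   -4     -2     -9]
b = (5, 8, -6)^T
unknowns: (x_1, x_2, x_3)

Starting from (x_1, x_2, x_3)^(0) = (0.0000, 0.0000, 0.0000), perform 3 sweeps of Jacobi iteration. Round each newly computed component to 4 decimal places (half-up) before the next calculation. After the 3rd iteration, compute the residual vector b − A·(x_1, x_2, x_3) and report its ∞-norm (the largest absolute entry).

0.1960

Iteration 1:
  x_1 = (5 - (-4)·0.0000 - (-4)·0.0000) / (9) = 0.5556
  x_2 = (8 - (-3)·0.0000 - (1)·0.0000) / (7) = 1.1429
  x_3 = (-6 - (-4)·0.0000 - (-2)·0.0000) / (-9) = 0.6667
Iteration 2:
  x_1 = (5 - (-4)·1.1429 - (-4)·0.6667) / (9) = 1.3598
  x_2 = (8 - (-3)·0.5556 - (1)·0.6667) / (7) = 1.2857
  x_3 = (-6 - (-4)·0.5556 - (-2)·1.1429) / (-9) = 0.1658
Iteration 3:
  x_1 = (5 - (-4)·1.2857 - (-4)·0.1658) / (9) = 1.2007
  x_2 = (8 - (-3)·1.3598 - (1)·0.1658) / (7) = 1.7019
  x_3 = (-6 - (-4)·1.3598 - (-2)·1.2857) / (-9) = -0.2234
Residual b − A·x = (0.1077, -0.0878, 0.1960); ∞-norm = 0.1960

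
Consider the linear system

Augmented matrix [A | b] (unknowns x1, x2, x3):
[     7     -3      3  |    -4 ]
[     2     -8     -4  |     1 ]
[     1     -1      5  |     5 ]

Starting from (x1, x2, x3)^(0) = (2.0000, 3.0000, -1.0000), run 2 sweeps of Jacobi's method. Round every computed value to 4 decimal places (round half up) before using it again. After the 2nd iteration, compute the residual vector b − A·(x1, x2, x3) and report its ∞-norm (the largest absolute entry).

Iteration 1:
  x1 = (-4 - (-3)·3.0000 - (3)·-1.0000) / (7) = 1.1429
  x2 = (1 - (2)·2.0000 - (-4)·-1.0000) / (-8) = 0.8750
  x3 = (5 - (1)·2.0000 - (-1)·3.0000) / (5) = 1.2000
Iteration 2:
  x1 = (-4 - (-3)·0.8750 - (3)·1.2000) / (7) = -0.7107
  x2 = (1 - (2)·1.1429 - (-4)·1.2000) / (-8) = -0.4393
  x3 = (5 - (1)·1.1429 - (-1)·0.8750) / (5) = 0.9464
Residual b − A·x = (-3.1822, 2.6926, 0.5394); ∞-norm = 3.1822

3.1822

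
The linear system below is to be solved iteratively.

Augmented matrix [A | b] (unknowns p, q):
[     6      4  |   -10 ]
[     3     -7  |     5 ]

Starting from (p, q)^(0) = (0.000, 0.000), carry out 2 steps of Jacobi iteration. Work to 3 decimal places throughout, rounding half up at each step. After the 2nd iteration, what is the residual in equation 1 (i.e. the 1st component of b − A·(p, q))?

Iteration 1:
  p = (-10 - (4)·0.000) / (6) = -1.667
  q = (5 - (3)·0.000) / (-7) = -0.714
Iteration 2:
  p = (-10 - (4)·-0.714) / (6) = -1.191
  q = (5 - (3)·-1.667) / (-7) = -1.429
Residual b − A·x = (2.862, -1.430)

2.862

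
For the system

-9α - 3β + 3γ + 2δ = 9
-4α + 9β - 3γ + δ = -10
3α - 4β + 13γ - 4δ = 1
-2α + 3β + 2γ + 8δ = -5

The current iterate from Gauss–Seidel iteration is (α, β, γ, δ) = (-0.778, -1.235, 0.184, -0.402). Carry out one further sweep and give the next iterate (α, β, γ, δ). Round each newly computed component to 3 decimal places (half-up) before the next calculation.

(-0.616, -1.279, -0.298, -0.225)

One sweep:
  α = (9 - (-3)·-1.235 - (3)·0.184 - (2)·-0.402) / (-9) = -0.616
  β = (-10 - (-4)·-0.616 - (-3)·0.184 - (1)·-0.402) / (9) = -1.279
  γ = (1 - (3)·-0.616 - (-4)·-1.279 - (-4)·-0.402) / (13) = -0.298
  δ = (-5 - (-2)·-0.616 - (3)·-1.279 - (2)·-0.298) / (8) = -0.225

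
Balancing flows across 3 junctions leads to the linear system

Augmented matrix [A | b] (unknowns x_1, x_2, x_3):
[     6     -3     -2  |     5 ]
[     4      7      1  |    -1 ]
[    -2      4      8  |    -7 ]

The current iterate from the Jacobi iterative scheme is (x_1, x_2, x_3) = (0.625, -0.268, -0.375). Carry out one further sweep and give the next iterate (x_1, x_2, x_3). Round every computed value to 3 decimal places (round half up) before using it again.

(0.574, -0.446, -0.585)

One sweep:
  x_1 = (5 - (-3)·-0.268 - (-2)·-0.375) / (6) = 0.574
  x_2 = (-1 - (4)·0.625 - (1)·-0.375) / (7) = -0.446
  x_3 = (-7 - (-2)·0.625 - (4)·-0.268) / (8) = -0.585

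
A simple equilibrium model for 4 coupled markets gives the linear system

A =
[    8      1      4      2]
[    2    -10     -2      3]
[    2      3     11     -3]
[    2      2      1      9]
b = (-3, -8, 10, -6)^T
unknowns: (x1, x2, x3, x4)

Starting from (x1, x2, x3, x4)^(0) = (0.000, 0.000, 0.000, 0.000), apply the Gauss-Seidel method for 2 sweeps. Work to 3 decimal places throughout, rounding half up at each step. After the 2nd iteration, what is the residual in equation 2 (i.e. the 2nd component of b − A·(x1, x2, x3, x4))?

-0.612

Iteration 1:
  x1 = (-3 - (1)·0.000 - (4)·0.000 - (2)·0.000) / (8) = -0.375
  x2 = (-8 - (2)·-0.375 - (-2)·0.000 - (3)·0.000) / (-10) = 0.725
  x3 = (10 - (2)·-0.375 - (3)·0.725 - (-3)·0.000) / (11) = 0.780
  x4 = (-6 - (2)·-0.375 - (2)·0.725 - (1)·0.780) / (9) = -0.831
Iteration 2:
  x1 = (-3 - (1)·0.725 - (4)·0.780 - (2)·-0.831) / (8) = -0.648
  x2 = (-8 - (2)·-0.648 - (-2)·0.780 - (3)·-0.831) / (-10) = 0.265
  x3 = (10 - (2)·-0.648 - (3)·0.265 - (-3)·-0.831) / (11) = 0.728
  x4 = (-6 - (2)·-0.648 - (2)·0.265 - (1)·0.728) / (9) = -0.662
Residual b − A·x = (0.331, -0.612, 0.507, -0.004)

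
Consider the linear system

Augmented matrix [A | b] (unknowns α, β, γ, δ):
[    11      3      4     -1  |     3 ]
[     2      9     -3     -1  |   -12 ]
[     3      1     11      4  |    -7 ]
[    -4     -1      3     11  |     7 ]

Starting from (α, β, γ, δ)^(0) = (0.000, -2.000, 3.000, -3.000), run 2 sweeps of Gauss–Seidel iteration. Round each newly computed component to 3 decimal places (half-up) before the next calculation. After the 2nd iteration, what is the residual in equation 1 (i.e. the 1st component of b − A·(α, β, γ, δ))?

Iteration 1:
  α = (3 - (3)·-2.000 - (4)·3.000 - (-1)·-3.000) / (11) = -0.545
  β = (-12 - (2)·-0.545 - (-3)·3.000 - (-1)·-3.000) / (9) = -0.546
  γ = (-7 - (3)·-0.545 - (1)·-0.546 - (4)·-3.000) / (11) = 0.653
  δ = (7 - (-4)·-0.545 - (-1)·-0.546 - (3)·0.653) / (11) = 0.210
Iteration 2:
  α = (3 - (3)·-0.546 - (4)·0.653 - (-1)·0.210) / (11) = 0.203
  β = (-12 - (2)·0.203 - (-3)·0.653 - (-1)·0.210) / (9) = -1.137
  γ = (-7 - (3)·0.203 - (1)·-1.137 - (4)·0.210) / (11) = -0.665
  δ = (7 - (-4)·0.203 - (-1)·-1.137 - (3)·-0.665) / (11) = 0.788
Residual b − A·x = (7.626, -3.380, -2.309, 0.002)

7.626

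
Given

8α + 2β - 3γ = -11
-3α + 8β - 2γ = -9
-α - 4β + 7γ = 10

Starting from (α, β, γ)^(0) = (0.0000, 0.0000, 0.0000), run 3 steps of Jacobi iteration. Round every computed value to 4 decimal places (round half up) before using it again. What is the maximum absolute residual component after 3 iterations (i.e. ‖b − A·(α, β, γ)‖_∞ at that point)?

0.7733

Iteration 1:
  α = (-11 - (2)·0.0000 - (-3)·0.0000) / (8) = -1.3750
  β = (-9 - (-3)·0.0000 - (-2)·0.0000) / (8) = -1.1250
  γ = (10 - (-1)·0.0000 - (-4)·0.0000) / (7) = 1.4286
Iteration 2:
  α = (-11 - (2)·-1.1250 - (-3)·1.4286) / (8) = -0.5580
  β = (-9 - (-3)·-1.3750 - (-2)·1.4286) / (8) = -1.2835
  γ = (10 - (-1)·-1.3750 - (-4)·-1.1250) / (7) = 0.5893
Iteration 3:
  α = (-11 - (2)·-1.2835 - (-3)·0.5893) / (8) = -0.8331
  β = (-9 - (-3)·-0.5580 - (-2)·0.5893) / (8) = -1.1869
  γ = (10 - (-1)·-0.5580 - (-4)·-1.2835) / (7) = 0.6154
Residual b − A·x = (-0.1152, -0.7733, 0.1115); ∞-norm = 0.7733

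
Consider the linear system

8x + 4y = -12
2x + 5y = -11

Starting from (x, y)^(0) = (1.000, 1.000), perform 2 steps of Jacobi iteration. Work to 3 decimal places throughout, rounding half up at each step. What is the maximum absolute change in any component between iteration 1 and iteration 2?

Iteration 1:
  x = (-12 - (4)·1.000) / (8) = -2.000
  y = (-11 - (2)·1.000) / (5) = -2.600
Iteration 2:
  x = (-12 - (4)·-2.600) / (8) = -0.200
  y = (-11 - (2)·-2.000) / (5) = -1.400
Change: (1.800, 1.200) → max |·| = 1.800

1.800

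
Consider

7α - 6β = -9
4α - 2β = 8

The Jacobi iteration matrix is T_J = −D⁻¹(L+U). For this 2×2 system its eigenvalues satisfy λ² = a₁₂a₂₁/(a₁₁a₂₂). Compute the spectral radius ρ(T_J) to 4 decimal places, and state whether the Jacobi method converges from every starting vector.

1.3093

a₁₂a₂₁/(a₁₁a₂₂) = (-6)·(4) / ((7)·(-2)) = 1.714286
ρ = √|1.714286| = √1.714286 = 1.3093
ρ > 1, so Jacobi diverges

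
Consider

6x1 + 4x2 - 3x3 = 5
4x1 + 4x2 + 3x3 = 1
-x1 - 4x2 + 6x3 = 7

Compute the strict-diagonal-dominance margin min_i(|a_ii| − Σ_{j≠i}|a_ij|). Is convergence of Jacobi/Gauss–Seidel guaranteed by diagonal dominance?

-3

row 1: |6| − (4+3) = -1
row 2: |4| − (4+3) = -3
row 3: |6| − (1+4) = 1
minimum over rows = -3 → not strictly diagonally dominant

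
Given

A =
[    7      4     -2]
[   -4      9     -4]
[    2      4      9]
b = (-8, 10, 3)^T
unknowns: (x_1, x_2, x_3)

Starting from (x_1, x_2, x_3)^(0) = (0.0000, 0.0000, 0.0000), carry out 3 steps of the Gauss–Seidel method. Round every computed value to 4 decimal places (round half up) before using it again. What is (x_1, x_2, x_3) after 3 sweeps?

Iteration 1:
  x_1 = (-8 - (4)·0.0000 - (-2)·0.0000) / (7) = -1.1429
  x_2 = (10 - (-4)·-1.1429 - (-4)·0.0000) / (9) = 0.6032
  x_3 = (3 - (2)·-1.1429 - (4)·0.6032) / (9) = 0.3192
Iteration 2:
  x_1 = (-8 - (4)·0.6032 - (-2)·0.3192) / (7) = -1.3963
  x_2 = (10 - (-4)·-1.3963 - (-4)·0.3192) / (9) = 0.6324
  x_3 = (3 - (2)·-1.3963 - (4)·0.6324) / (9) = 0.3626
Iteration 3:
  x_1 = (-8 - (4)·0.6324 - (-2)·0.3626) / (7) = -1.4006
  x_2 = (10 - (-4)·-1.4006 - (-4)·0.3626) / (9) = 0.6498
  x_3 = (3 - (2)·-1.4006 - (4)·0.6498) / (9) = 0.3558

(-1.4006, 0.6498, 0.3558)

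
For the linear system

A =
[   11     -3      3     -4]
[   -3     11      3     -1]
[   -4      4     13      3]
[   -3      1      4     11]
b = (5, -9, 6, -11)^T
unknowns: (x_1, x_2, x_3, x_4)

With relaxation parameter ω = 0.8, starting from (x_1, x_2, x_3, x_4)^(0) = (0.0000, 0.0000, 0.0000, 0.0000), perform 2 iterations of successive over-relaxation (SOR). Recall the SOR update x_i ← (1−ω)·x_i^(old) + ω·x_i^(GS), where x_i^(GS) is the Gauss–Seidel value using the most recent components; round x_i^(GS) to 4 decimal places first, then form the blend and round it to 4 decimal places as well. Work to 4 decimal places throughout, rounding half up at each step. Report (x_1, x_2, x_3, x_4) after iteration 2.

(-0.0684, -0.9775, 0.8706, -1.1678)

Iteration 1:
  x_1: GS value = (5 - (-3)·0.0000 - (3)·0.0000 - (-4)·0.0000) / (11) = 0.4545;  x_1 ← (1−ω)·0.0000 + ω·0.4545 = 0.3636
  x_2: GS value = (-9 - (-3)·0.3636 - (3)·0.0000 - (-1)·0.0000) / (11) = -0.7190;  x_2 ← (1−ω)·0.0000 + ω·-0.7190 = -0.5752
  x_3: GS value = (6 - (-4)·0.3636 - (4)·-0.5752 - (3)·0.0000) / (13) = 0.7504;  x_3 ← (1−ω)·0.0000 + ω·0.7504 = 0.6003
  x_4: GS value = (-11 - (-3)·0.3636 - (1)·-0.5752 - (4)·0.6003) / (11) = -1.0668;  x_4 ← (1−ω)·0.0000 + ω·-1.0668 = -0.8534
Iteration 2:
  x_1: GS value = (5 - (-3)·-0.5752 - (3)·0.6003 - (-4)·-0.8534) / (11) = -0.1764;  x_1 ← (1−ω)·0.3636 + ω·-0.1764 = -0.0684
  x_2: GS value = (-9 - (-3)·-0.0684 - (3)·0.6003 - (-1)·-0.8534) / (11) = -1.0781;  x_2 ← (1−ω)·-0.5752 + ω·-1.0781 = -0.9775
  x_3: GS value = (6 - (-4)·-0.0684 - (4)·-0.9775 - (3)·-0.8534) / (13) = 0.9382;  x_3 ← (1−ω)·0.6003 + ω·0.9382 = 0.8706
  x_4: GS value = (-11 - (-3)·-0.0684 - (1)·-0.9775 - (4)·0.8706) / (11) = -1.2464;  x_4 ← (1−ω)·-0.8534 + ω·-1.2464 = -1.1678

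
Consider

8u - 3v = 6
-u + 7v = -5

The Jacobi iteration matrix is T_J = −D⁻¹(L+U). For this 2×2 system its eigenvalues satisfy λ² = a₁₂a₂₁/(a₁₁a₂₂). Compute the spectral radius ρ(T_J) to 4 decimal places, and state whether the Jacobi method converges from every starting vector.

0.2315

a₁₂a₂₁/(a₁₁a₂₂) = (-3)·(-1) / ((8)·(7)) = 0.053571
ρ = √|0.053571| = √0.053571 = 0.2315
ρ < 1, so Jacobi converges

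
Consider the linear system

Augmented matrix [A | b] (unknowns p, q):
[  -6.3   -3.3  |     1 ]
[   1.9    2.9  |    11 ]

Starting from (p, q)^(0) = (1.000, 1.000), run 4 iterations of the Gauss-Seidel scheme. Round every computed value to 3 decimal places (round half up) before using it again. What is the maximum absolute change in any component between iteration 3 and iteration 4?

0.200

Iteration 1:
  p = (1 - (-3.3)·1.000) / (-6.3) = -0.683
  q = (11 - (1.9)·-0.683) / (2.9) = 4.241
Iteration 2:
  p = (1 - (-3.3)·4.241) / (-6.3) = -2.380
  q = (11 - (1.9)·-2.380) / (2.9) = 5.352
Iteration 3:
  p = (1 - (-3.3)·5.352) / (-6.3) = -2.962
  q = (11 - (1.9)·-2.962) / (2.9) = 5.734
Iteration 4:
  p = (1 - (-3.3)·5.734) / (-6.3) = -3.162
  q = (11 - (1.9)·-3.162) / (2.9) = 5.865
Change: (-0.200, 0.131) → max |·| = 0.200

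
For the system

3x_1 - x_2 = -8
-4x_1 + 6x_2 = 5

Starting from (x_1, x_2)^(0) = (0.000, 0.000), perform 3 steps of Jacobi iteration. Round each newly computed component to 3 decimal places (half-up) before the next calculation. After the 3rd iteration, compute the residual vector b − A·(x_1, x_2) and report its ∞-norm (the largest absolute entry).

2.374

Iteration 1:
  x_1 = (-8 - (-1)·0.000) / (3) = -2.667
  x_2 = (5 - (-4)·0.000) / (6) = 0.833
Iteration 2:
  x_1 = (-8 - (-1)·0.833) / (3) = -2.389
  x_2 = (5 - (-4)·-2.667) / (6) = -0.945
Iteration 3:
  x_1 = (-8 - (-1)·-0.945) / (3) = -2.982
  x_2 = (5 - (-4)·-2.389) / (6) = -0.759
Residual b − A·x = (0.187, -2.374); ∞-norm = 2.374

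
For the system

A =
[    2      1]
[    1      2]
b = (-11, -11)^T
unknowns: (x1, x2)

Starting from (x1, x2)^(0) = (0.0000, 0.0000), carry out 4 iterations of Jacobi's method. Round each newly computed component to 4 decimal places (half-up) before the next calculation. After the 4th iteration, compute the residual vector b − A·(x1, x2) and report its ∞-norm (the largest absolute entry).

0.6875

Iteration 1:
  x1 = (-11 - (1)·0.0000) / (2) = -5.5000
  x2 = (-11 - (1)·0.0000) / (2) = -5.5000
Iteration 2:
  x1 = (-11 - (1)·-5.5000) / (2) = -2.7500
  x2 = (-11 - (1)·-5.5000) / (2) = -2.7500
Iteration 3:
  x1 = (-11 - (1)·-2.7500) / (2) = -4.1250
  x2 = (-11 - (1)·-2.7500) / (2) = -4.1250
Iteration 4:
  x1 = (-11 - (1)·-4.1250) / (2) = -3.4375
  x2 = (-11 - (1)·-4.1250) / (2) = -3.4375
Residual b − A·x = (-0.6875, -0.6875); ∞-norm = 0.6875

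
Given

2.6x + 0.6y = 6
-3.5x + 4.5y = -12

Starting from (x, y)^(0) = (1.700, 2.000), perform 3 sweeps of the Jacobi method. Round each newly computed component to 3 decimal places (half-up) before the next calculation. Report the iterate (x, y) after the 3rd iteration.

(2.592, -0.630)

Iteration 1:
  x = (6 - (0.6)·2.000) / (2.6) = 1.846
  y = (-12 - (-3.5)·1.700) / (4.5) = -1.344
Iteration 2:
  x = (6 - (0.6)·-1.344) / (2.6) = 2.618
  y = (-12 - (-3.5)·1.846) / (4.5) = -1.231
Iteration 3:
  x = (6 - (0.6)·-1.231) / (2.6) = 2.592
  y = (-12 - (-3.5)·2.618) / (4.5) = -0.630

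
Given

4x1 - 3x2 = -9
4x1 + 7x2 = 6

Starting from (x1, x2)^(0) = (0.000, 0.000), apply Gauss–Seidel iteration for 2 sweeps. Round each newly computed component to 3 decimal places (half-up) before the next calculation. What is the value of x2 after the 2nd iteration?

1.225

Iteration 1:
  x1 = (-9 - (-3)·0.000) / (4) = -2.250
  x2 = (6 - (4)·-2.250) / (7) = 2.143
Iteration 2:
  x1 = (-9 - (-3)·2.143) / (4) = -0.643
  x2 = (6 - (4)·-0.643) / (7) = 1.225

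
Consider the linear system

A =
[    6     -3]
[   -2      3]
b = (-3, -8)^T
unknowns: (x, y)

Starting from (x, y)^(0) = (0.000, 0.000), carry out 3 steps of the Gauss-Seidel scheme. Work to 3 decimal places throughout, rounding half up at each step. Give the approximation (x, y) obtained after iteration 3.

Iteration 1:
  x = (-3 - (-3)·0.000) / (6) = -0.500
  y = (-8 - (-2)·-0.500) / (3) = -3.000
Iteration 2:
  x = (-3 - (-3)·-3.000) / (6) = -2.000
  y = (-8 - (-2)·-2.000) / (3) = -4.000
Iteration 3:
  x = (-3 - (-3)·-4.000) / (6) = -2.500
  y = (-8 - (-2)·-2.500) / (3) = -4.333

(-2.500, -4.333)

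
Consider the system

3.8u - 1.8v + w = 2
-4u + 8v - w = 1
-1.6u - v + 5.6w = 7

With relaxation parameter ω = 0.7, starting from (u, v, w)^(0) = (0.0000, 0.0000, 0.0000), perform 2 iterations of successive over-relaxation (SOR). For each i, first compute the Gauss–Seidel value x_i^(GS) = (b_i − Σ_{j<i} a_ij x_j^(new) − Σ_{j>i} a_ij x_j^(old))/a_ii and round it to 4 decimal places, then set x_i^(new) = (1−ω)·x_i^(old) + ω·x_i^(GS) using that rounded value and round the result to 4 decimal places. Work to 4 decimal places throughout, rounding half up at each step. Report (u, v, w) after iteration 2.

(0.3710, 0.3677, 1.2879)

Iteration 1:
  u: GS value = (2 - (-1.8)·0.0000 - (1)·0.0000) / (3.8) = 0.5263;  u ← (1−ω)·0.0000 + ω·0.5263 = 0.3684
  v: GS value = (1 - (-4)·0.3684 - (-1)·0.0000) / (8) = 0.3092;  v ← (1−ω)·0.0000 + ω·0.3092 = 0.2164
  w: GS value = (7 - (-1.6)·0.3684 - (-1)·0.2164) / (5.6) = 1.3939;  w ← (1−ω)·0.0000 + ω·1.3939 = 0.9757
Iteration 2:
  u: GS value = (2 - (-1.8)·0.2164 - (1)·0.9757) / (3.8) = 0.3721;  u ← (1−ω)·0.3684 + ω·0.3721 = 0.3710
  v: GS value = (1 - (-4)·0.3710 - (-1)·0.9757) / (8) = 0.4325;  v ← (1−ω)·0.2164 + ω·0.4325 = 0.3677
  w: GS value = (7 - (-1.6)·0.3710 - (-1)·0.3677) / (5.6) = 1.4217;  w ← (1−ω)·0.9757 + ω·1.4217 = 1.2879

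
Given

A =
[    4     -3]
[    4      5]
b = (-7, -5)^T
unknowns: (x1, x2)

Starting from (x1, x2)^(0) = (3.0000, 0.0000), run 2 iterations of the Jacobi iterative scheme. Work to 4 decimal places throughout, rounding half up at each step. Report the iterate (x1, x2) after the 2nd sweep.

(-4.3000, 0.4000)

Iteration 1:
  x1 = (-7 - (-3)·0.0000) / (4) = -1.7500
  x2 = (-5 - (4)·3.0000) / (5) = -3.4000
Iteration 2:
  x1 = (-7 - (-3)·-3.4000) / (4) = -4.3000
  x2 = (-5 - (4)·-1.7500) / (5) = 0.4000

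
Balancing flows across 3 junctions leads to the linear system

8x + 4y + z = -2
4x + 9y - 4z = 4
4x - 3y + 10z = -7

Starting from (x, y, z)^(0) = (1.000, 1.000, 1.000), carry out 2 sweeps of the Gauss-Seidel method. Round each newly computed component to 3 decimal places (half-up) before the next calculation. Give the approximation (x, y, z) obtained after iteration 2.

(-0.893, 0.856, -0.086)

Iteration 1:
  x = (-2 - (4)·1.000 - (1)·1.000) / (8) = -0.875
  y = (4 - (4)·-0.875 - (-4)·1.000) / (9) = 1.278
  z = (-7 - (4)·-0.875 - (-3)·1.278) / (10) = 0.033
Iteration 2:
  x = (-2 - (4)·1.278 - (1)·0.033) / (8) = -0.893
  y = (4 - (4)·-0.893 - (-4)·0.033) / (9) = 0.856
  z = (-7 - (4)·-0.893 - (-3)·0.856) / (10) = -0.086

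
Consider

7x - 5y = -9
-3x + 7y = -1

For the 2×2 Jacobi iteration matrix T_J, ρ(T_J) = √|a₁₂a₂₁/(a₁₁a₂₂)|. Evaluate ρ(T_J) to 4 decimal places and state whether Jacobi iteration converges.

a₁₂a₂₁/(a₁₁a₂₂) = (-5)·(-3) / ((7)·(7)) = 0.306122
ρ = √|0.306122| = √0.306122 = 0.5533
ρ < 1, so Jacobi converges

0.5533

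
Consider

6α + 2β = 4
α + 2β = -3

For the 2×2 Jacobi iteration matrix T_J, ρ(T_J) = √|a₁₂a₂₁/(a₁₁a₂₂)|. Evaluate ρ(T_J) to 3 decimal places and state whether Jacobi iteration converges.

0.408

a₁₂a₂₁/(a₁₁a₂₂) = (2)·(1) / ((6)·(2)) = 0.166667
ρ = √|0.166667| = √0.166667 = 0.408
ρ < 1, so Jacobi converges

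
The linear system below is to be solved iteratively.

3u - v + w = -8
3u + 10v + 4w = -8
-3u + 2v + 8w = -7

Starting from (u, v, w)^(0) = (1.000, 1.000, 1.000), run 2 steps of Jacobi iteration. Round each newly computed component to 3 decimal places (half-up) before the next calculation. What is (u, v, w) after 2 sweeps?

Iteration 1:
  u = (-8 - (-1)·1.000 - (1)·1.000) / (3) = -2.667
  v = (-8 - (3)·1.000 - (4)·1.000) / (10) = -1.500
  w = (-7 - (-3)·1.000 - (2)·1.000) / (8) = -0.750
Iteration 2:
  u = (-8 - (-1)·-1.500 - (1)·-0.750) / (3) = -2.917
  v = (-8 - (3)·-2.667 - (4)·-0.750) / (10) = 0.300
  w = (-7 - (-3)·-2.667 - (2)·-1.500) / (8) = -1.500

(-2.917, 0.300, -1.500)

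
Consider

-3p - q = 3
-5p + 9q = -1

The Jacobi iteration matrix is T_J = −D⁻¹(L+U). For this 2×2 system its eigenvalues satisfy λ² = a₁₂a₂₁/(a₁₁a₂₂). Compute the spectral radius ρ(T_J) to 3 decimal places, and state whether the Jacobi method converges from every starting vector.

a₁₂a₂₁/(a₁₁a₂₂) = (-1)·(-5) / ((-3)·(9)) = -0.185185
ρ = √|-0.185185| = √0.185185 = 0.430
ρ < 1, so Jacobi converges

0.430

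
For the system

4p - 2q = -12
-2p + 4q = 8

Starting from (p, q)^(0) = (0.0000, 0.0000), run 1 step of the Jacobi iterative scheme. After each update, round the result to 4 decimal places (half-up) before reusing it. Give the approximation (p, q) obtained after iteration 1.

Iteration 1:
  p = (-12 - (-2)·0.0000) / (4) = -3.0000
  q = (8 - (-2)·0.0000) / (4) = 2.0000

(-3.0000, 2.0000)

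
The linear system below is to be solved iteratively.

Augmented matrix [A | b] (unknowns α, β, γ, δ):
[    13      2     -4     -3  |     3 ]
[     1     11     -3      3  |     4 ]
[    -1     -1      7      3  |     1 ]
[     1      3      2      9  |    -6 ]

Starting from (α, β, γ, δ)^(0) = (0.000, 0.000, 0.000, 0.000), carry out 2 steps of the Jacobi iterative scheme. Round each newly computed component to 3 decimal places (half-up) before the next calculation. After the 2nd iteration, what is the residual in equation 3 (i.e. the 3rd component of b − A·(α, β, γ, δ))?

0.566

Iteration 1:
  α = (3 - (2)·0.000 - (-4)·0.000 - (-3)·0.000) / (13) = 0.231
  β = (4 - (1)·0.000 - (-3)·0.000 - (3)·0.000) / (11) = 0.364
  γ = (1 - (-1)·0.000 - (-1)·0.000 - (3)·0.000) / (7) = 0.143
  δ = (-6 - (1)·0.000 - (3)·0.000 - (2)·0.000) / (9) = -0.667
Iteration 2:
  α = (3 - (2)·0.364 - (-4)·0.143 - (-3)·-0.667) / (13) = 0.065
  β = (4 - (1)·0.231 - (-3)·0.143 - (3)·-0.667) / (11) = 0.564
  γ = (1 - (-1)·0.231 - (-1)·0.364 - (3)·-0.667) / (7) = 0.514
  δ = (-6 - (1)·0.231 - (3)·0.364 - (2)·0.143) / (9) = -0.845
Residual b − A·x = (0.548, 1.808, 0.566, -1.180)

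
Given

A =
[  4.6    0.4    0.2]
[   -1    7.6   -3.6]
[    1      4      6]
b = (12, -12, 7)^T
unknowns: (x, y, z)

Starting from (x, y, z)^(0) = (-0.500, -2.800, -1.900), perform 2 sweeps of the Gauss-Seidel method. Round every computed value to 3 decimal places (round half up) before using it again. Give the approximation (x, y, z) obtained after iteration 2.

Iteration 1:
  x = (12 - (0.4)·-2.800 - (0.2)·-1.900) / (4.6) = 2.935
  y = (-12 - (-1)·2.935 - (-3.6)·-1.900) / (7.6) = -2.093
  z = (7 - (1)·2.935 - (4)·-2.093) / (6) = 2.073
Iteration 2:
  x = (12 - (0.4)·-2.093 - (0.2)·2.073) / (4.6) = 2.701
  y = (-12 - (-1)·2.701 - (-3.6)·2.073) / (7.6) = -0.242
  z = (7 - (1)·2.701 - (4)·-0.242) / (6) = 0.878

(2.701, -0.242, 0.878)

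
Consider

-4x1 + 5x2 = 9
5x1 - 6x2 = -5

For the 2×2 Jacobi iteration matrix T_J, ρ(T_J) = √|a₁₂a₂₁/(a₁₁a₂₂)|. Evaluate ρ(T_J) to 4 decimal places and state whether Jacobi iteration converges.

1.0206

a₁₂a₂₁/(a₁₁a₂₂) = (5)·(5) / ((-4)·(-6)) = 1.041667
ρ = √|1.041667| = √1.041667 = 1.0206
ρ > 1, so Jacobi diverges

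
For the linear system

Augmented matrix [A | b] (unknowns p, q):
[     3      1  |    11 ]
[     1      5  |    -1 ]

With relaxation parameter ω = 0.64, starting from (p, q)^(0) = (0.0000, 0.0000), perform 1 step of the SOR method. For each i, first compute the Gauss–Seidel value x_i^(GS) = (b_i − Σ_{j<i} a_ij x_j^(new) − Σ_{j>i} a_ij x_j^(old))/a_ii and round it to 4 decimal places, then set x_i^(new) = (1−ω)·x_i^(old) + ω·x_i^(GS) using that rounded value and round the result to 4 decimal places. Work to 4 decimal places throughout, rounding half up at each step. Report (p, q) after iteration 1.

Iteration 1:
  p: GS value = (11 - (1)·0.0000) / (3) = 3.6667;  p ← (1−ω)·0.0000 + ω·3.6667 = 2.3467
  q: GS value = (-1 - (1)·2.3467) / (5) = -0.6693;  q ← (1−ω)·0.0000 + ω·-0.6693 = -0.4284

(2.3467, -0.4284)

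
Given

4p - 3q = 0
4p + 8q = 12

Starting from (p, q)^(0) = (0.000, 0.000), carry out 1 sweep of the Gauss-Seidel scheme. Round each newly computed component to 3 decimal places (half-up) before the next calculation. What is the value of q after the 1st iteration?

Iteration 1:
  p = (0 - (-3)·0.000) / (4) = 0.000
  q = (12 - (4)·0.000) / (8) = 1.500

1.500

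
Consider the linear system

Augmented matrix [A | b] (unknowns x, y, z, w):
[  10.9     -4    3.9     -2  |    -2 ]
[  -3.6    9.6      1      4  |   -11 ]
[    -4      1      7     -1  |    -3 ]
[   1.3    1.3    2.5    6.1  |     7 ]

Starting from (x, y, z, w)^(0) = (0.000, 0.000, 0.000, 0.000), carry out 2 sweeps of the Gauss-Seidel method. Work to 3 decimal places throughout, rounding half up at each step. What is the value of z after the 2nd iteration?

-0.056

Iteration 1:
  x = (-2 - (-4)·0.000 - (3.9)·0.000 - (-2)·0.000) / (10.9) = -0.183
  y = (-11 - (-3.6)·-0.183 - (1)·0.000 - (4)·0.000) / (9.6) = -1.214
  z = (-3 - (-4)·-0.183 - (1)·-1.214 - (-1)·0.000) / (7) = -0.360
  w = (7 - (1.3)·-0.183 - (1.3)·-1.214 - (2.5)·-0.360) / (6.1) = 1.593
Iteration 2:
  x = (-2 - (-4)·-1.214 - (3.9)·-0.360 - (-2)·1.593) / (10.9) = -0.208
  y = (-11 - (-3.6)·-0.208 - (1)·-0.360 - (4)·1.593) / (9.6) = -1.850
  z = (-3 - (-4)·-0.208 - (1)·-1.850 - (-1)·1.593) / (7) = -0.056
  w = (7 - (1.3)·-0.208 - (1.3)·-1.850 - (2.5)·-0.056) / (6.1) = 1.609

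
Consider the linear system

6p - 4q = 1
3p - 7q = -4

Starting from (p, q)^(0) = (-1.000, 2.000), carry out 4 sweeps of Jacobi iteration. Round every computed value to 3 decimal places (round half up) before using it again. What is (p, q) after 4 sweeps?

Iteration 1:
  p = (1 - (-4)·2.000) / (6) = 1.500
  q = (-4 - (3)·-1.000) / (-7) = 0.143
Iteration 2:
  p = (1 - (-4)·0.143) / (6) = 0.262
  q = (-4 - (3)·1.500) / (-7) = 1.214
Iteration 3:
  p = (1 - (-4)·1.214) / (6) = 0.976
  q = (-4 - (3)·0.262) / (-7) = 0.684
Iteration 4:
  p = (1 - (-4)·0.684) / (6) = 0.623
  q = (-4 - (3)·0.976) / (-7) = 0.990

(0.623, 0.990)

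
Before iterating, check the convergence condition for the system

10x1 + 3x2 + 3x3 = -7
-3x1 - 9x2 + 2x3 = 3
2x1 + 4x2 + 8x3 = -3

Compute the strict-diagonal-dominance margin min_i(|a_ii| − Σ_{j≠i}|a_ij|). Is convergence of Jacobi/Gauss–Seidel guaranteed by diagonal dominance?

row 1: |10| − (3+3) = 4
row 2: |-9| − (3+2) = 4
row 3: |8| − (2+4) = 2
minimum over rows = 2 → strictly diagonally dominant (convergence guaranteed)

2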